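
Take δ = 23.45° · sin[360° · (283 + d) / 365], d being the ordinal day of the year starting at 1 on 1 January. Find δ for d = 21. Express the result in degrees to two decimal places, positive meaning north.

360 × (283 + 21) / 365 = 299.836°; sin(299.836°) = -0.8675.
δ = 23.45 × -0.8675 = -20.343° ≈ -20.34°.

-20.34°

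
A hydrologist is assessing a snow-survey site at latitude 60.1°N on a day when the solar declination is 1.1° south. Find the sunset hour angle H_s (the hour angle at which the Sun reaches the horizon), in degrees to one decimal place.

88.1°

cos H_s = −tan(60.1°) · tan(-1.1°) = 0.0334, so H_s = arccos(0.0334) = 88.09°.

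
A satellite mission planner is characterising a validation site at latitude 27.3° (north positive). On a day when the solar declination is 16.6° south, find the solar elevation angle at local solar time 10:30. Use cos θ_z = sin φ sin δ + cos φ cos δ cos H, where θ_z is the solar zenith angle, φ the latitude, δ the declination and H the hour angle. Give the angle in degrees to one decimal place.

41.0°

Hour angle H = 15° × (10.5 − 12) = -22.50°.
With φ = 27.3°, δ = -16.6°, H = -22.50°: sin φ sin δ = -0.1310, cos φ cos δ cos H = 0.7868, so cos θ_z = 0.6558.
θ_z = arccos(0.6558) = 49.02°, so the elevation is 90° − 49.02° = 40.98°.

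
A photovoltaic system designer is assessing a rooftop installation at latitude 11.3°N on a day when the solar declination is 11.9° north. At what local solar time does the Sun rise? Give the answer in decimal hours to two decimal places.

5.84 h

cos H_s = −tan(11.3°) · tan(11.9°) = -0.0421, so H_s = arccos(-0.0421) = 92.41°.
Sunrise is at 12 − H_s/15 = 12 − 6.161 = 5.839 h local solar time.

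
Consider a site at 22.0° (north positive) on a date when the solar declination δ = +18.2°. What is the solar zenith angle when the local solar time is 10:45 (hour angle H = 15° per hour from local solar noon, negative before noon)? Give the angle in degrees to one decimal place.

Hour angle H = 15° × (10.75 − 12) = -18.75°.
With φ = 22.0°, δ = 18.2°, H = -18.75°: sin φ sin δ = 0.1170, cos φ cos δ cos H = 0.8341, so cos θ_z = 0.9511.
θ_z = arccos(0.9511) = 17.99°.

18.0°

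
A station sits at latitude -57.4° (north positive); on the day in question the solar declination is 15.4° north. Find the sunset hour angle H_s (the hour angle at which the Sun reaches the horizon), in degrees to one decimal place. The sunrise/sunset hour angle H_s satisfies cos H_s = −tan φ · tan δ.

cos H_s = −tan(-57.4°) · tan(15.4°) = 0.4307, so H_s = arccos(0.4307) = 64.49°.

64.5°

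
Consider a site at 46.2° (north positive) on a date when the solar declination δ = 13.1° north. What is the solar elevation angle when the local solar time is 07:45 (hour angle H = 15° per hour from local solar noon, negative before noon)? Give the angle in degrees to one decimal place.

Hour angle H = 15° × (7.75 − 12) = -63.75°.
cos θ_z = sin(46.2°) sin(13.1°) + cos(46.2°) cos(13.1°) cos(-63.75°) = 0.1636 + 0.2982 = 0.4618.
θ_z = arccos(0.4618) = 62.50°, so the elevation is 90° − 62.50° = 27.50°.

27.5°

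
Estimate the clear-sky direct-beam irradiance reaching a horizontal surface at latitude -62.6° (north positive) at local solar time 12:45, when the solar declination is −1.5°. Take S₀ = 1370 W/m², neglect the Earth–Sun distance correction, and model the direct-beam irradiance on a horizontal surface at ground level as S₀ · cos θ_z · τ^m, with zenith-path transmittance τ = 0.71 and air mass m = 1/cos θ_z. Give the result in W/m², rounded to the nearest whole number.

316 W/m²

Hour angle H = 15° × (12.75 − 12) = 11.25°.
cos θ_z = sin φ sin δ + cos φ cos δ cos H = (-0.8878)(-0.0262) + (0.4602)(0.9997)(0.9808) = 0.4745.
Air mass m = 1/cos θ_z = 1/0.4745 = 2.107; τ^m = 0.71^2.107 = 0.4860.
Surface direct beam = 1370 × 0.4745 × 0.4860 = 315.93 W/m².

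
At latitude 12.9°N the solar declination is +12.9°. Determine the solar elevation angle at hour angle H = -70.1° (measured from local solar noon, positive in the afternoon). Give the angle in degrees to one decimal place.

21.9°

cos θ_z = sin φ sin δ + cos φ cos δ cos H = (0.2233)(0.2233) + (0.9748)(0.9748)(0.3404) = 0.3733.
θ_z = arccos(0.3733) = 68.08°, so the elevation is 90° − 68.08° = 21.92°.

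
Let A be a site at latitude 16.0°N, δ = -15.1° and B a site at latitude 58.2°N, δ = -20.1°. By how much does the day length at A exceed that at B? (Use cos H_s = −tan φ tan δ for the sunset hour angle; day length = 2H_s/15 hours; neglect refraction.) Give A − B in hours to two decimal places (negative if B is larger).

+4.23 h

A: H_s = arccos(−tan 16.0° · tan -15.1°) = 85.56°, so 2H_s/15 = 11.4080 h.
B: H_s = arccos(−tan 58.2° · tan -20.1°) = 53.83°, so 2H_s/15 = 7.1773 h.
A − B = 11.4080 − 7.1773 = 4.2307 h.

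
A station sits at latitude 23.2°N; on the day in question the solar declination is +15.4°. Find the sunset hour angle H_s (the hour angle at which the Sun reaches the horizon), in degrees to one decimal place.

96.8°

−tan φ tan δ = −(0.4286)(0.2754) = -0.1180; H_s = arccos(-0.1180) = 96.78°.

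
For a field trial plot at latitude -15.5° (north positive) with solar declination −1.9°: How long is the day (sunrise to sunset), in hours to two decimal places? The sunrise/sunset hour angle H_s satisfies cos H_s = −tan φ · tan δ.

12.07 hours

−tan φ tan δ = −(-0.2773)(-0.0332) = -0.0092; H_s = arccos(-0.0092) = 90.53°.
Day length = 2 H_s / 15° h⁻¹ = 181.06° / 15 = 12.071 h.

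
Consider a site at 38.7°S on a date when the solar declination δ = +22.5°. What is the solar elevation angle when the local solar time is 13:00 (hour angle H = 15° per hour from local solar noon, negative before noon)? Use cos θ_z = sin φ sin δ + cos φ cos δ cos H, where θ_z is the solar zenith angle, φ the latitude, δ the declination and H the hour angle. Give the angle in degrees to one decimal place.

27.2°

Hour angle H = 15° × (13 − 12) = 15.00°.
cos θ_z = sin(-38.7°) sin(22.5°) + cos(-38.7°) cos(22.5°) cos(15.00°) = -0.2393 + 0.6965 = 0.4572.
θ_z = arccos(0.4572) = 62.79°, so the elevation is 90° − 62.79° = 27.21°.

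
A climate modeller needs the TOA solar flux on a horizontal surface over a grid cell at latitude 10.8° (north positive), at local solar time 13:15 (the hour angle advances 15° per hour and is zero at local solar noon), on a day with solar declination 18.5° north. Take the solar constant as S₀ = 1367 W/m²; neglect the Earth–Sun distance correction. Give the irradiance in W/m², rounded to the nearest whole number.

Hour angle H = 15° × (13.25 − 12) = 18.75°.
cos θ_z = sin(10.8°) sin(18.5°) + cos(10.8°) cos(18.5°) cos(18.75°) = 0.0595 + 0.8821 = 0.9416.
Top-of-atmosphere irradiance = S₀ cos θ_z = 1367 × 0.9416 = 1287.17 W/m².

1287 W/m²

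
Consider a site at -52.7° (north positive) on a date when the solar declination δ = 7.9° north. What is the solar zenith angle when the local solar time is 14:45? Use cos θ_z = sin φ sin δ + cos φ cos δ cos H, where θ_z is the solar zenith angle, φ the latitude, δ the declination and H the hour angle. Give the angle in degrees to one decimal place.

70.0°

Hour angle H = 15° × (14.75 − 12) = 41.25°.
cos θ_z = sin φ sin δ + cos φ cos δ cos H = (-0.7955)(0.1374) + (0.6060)(0.9905)(0.7518) = 0.3420.
θ_z = arccos(0.3420) = 70.00°.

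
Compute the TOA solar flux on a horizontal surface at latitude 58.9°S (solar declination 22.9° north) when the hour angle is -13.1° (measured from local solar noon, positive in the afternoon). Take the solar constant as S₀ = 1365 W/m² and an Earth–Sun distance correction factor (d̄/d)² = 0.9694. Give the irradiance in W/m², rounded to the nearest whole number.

172 W/m²

cos θ_z = sin(-58.9°) sin(22.9°) + cos(-58.9°) cos(22.9°) cos(-13.10°) = -0.3332 + 0.4634 = 0.1302.
Top-of-atmosphere irradiance = S₀ (d̄/d)² cos θ_z = 1365 × 0.9694 × 0.1302 = 172.28 W/m².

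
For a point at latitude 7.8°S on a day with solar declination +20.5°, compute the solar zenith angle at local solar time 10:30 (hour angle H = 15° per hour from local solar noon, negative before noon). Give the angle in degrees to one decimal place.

Hour angle H = 15° × (10.5 − 12) = -22.50°.
With φ = -7.8°, δ = 20.5°, H = -22.50°: sin φ sin δ = -0.0475, cos φ cos δ cos H = 0.8574, so cos θ_z = 0.8099.
θ_z = arccos(0.8099) = 35.91°.

35.9°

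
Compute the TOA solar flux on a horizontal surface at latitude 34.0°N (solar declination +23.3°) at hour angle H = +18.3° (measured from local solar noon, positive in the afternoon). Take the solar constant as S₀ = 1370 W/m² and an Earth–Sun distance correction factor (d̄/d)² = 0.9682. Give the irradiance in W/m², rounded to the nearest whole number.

With φ = 34.0°, δ = 23.3°, H = 18.30°: sin φ sin δ = 0.2212, cos φ cos δ cos H = 0.7229, so cos θ_z = 0.9441.
Top-of-atmosphere irradiance = S₀ (d̄/d)² cos θ_z = 1370 × 0.9682 × 0.9441 = 1252.29 W/m².

1252 W/m²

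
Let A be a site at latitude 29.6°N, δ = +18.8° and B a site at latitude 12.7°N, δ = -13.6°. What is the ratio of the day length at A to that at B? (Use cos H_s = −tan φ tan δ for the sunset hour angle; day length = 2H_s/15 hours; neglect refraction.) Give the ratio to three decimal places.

A: H_s = arccos(−tan 29.6° · tan 18.8°) = 101.15°, so 2H_s/15 = 13.4867 h.
B: H_s = arccos(−tan 12.7° · tan -13.6°) = 86.87°, so 2H_s/15 = 11.5827 h.
Ratio A/B = 13.4867 / 11.5827 = 1.1644.

1.164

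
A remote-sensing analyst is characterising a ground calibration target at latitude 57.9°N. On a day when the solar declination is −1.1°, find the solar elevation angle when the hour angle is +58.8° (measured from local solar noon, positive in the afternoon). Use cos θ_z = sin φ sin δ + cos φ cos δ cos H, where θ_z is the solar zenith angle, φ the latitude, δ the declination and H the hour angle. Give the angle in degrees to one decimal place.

With φ = 57.9°, δ = -1.1°, H = 58.80°: sin φ sin δ = -0.0163, cos φ cos δ cos H = 0.2752, so cos θ_z = 0.2589.
θ_z = arccos(0.2589) = 75.00°, so the elevation is 90° − 75.00° = 15.00°.

15.0°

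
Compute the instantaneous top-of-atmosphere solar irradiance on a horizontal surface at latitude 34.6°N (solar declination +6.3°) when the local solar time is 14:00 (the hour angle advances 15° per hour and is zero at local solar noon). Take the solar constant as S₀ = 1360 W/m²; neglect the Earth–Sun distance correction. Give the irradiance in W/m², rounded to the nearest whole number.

1048 W/m²

Hour angle H = 15° × (14 − 12) = 30.00°.
With φ = 34.6°, δ = 6.3°, H = 30.00°: sin φ sin δ = 0.0623, cos φ cos δ cos H = 0.7086, so cos θ_z = 0.7709.
Top-of-atmosphere irradiance = S₀ cos θ_z = 1360 × 0.7709 = 1048.42 W/m².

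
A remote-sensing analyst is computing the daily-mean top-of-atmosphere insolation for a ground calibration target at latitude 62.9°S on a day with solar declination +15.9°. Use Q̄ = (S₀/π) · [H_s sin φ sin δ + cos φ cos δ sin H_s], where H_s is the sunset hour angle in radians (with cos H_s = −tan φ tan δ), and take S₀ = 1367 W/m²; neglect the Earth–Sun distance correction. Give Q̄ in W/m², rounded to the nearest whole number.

54 W/m²

The sunset hour angle satisfies cos H_s = −tan φ tan δ = 0.5567, giving H_s = 56.17°. In radians, H_s = 0.9804.
H_s sin φ sin δ = 0.9804 × -0.8902 × 0.2740 = -0.2391.
cos φ cos δ sin H_s = 0.4555 × 0.9617 × 0.8307 = 0.3639.
Q̄ = (1367/π) × (-0.2391 + 0.3639) = 435.13 × 0.1248 = 54.30 W/m².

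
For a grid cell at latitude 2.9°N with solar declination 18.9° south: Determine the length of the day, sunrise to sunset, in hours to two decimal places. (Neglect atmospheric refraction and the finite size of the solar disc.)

The sunset hour angle satisfies cos H_s = −tan φ tan δ = 0.0173, giving H_s = 89.01°.
Day length = 2 H_s / 15° h⁻¹ = 178.02° / 15 = 11.868 h.

11.87 hours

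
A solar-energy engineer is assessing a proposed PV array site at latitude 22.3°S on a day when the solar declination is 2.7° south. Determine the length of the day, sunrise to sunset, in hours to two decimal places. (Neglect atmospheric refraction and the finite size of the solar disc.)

cos H_s = −tan(-22.3°) · tan(-2.7°) = -0.0193, so H_s = arccos(-0.0193) = 91.11°.
Day length = 2 H_s / 15° h⁻¹ = 182.22° / 15 = 12.148 h.

12.15 hours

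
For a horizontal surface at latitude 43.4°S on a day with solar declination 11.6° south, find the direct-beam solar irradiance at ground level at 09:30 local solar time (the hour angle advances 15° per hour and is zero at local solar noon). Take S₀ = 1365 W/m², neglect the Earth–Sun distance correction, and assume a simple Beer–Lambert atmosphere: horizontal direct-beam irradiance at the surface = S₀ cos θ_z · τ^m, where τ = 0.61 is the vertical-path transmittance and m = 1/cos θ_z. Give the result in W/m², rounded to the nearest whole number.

475 W/m²

Hour angle H = 15° × (9.5 − 12) = -37.50°.
cos θ_z = sin φ sin δ + cos φ cos δ cos H = (-0.6871)(-0.2011) + (0.7266)(0.9796)(0.7934) = 0.7029.
Air mass m = 1/cos θ_z = 1/0.7029 = 1.423; τ^m = 0.61^1.423 = 0.4949.
Surface direct beam = 1365 × 0.7029 × 0.4949 = 474.84 W/m².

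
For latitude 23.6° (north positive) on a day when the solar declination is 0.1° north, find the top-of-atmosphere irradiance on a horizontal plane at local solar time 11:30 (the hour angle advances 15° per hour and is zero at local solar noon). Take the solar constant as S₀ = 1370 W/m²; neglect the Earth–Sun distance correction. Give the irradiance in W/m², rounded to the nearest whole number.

Hour angle H = 15° × (11.5 − 12) = -7.50°.
cos θ_z = sin(23.6°) sin(0.1°) + cos(23.6°) cos(0.1°) cos(-7.50°) = 0.0007 + 0.9085 = 0.9092.
Top-of-atmosphere irradiance = S₀ cos θ_z = 1370 × 0.9092 = 1245.60 W/m².

1246 W/m²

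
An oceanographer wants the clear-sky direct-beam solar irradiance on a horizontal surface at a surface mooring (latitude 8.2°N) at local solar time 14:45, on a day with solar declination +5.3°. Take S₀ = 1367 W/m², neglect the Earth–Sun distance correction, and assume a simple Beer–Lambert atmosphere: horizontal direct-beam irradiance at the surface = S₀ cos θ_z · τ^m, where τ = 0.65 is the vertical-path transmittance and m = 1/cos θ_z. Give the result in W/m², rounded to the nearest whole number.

Hour angle H = 15° × (14.75 − 12) = 41.25°.
With φ = 8.2°, δ = 5.3°, H = 41.25°: sin φ sin δ = 0.0132, cos φ cos δ cos H = 0.7410, so cos θ_z = 0.7542.
Air mass m = 1/cos θ_z = 1/0.7542 = 1.326; τ^m = 0.65^1.326 = 0.5648.
Surface direct beam = 1367 × 0.7542 × 0.5648 = 582.30 W/m².

582 W/m²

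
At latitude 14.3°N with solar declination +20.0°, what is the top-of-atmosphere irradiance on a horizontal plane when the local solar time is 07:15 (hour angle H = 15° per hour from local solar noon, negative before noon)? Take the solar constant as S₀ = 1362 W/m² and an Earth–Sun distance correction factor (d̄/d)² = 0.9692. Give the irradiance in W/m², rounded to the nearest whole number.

Hour angle H = 15° × (7.25 − 12) = -71.25°.
cos θ_z = sin φ sin δ + cos φ cos δ cos H = (0.2470)(0.3420) + (0.9690)(0.9397)(0.3214) = 0.3771.
Top-of-atmosphere irradiance = S₀ (d̄/d)² cos θ_z = 1362 × 0.9692 × 0.3771 = 497.79 W/m².

498 W/m²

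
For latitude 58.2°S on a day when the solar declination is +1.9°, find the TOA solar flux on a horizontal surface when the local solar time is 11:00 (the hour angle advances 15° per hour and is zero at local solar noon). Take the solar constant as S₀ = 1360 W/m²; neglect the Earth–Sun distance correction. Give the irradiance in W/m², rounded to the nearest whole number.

Hour angle H = 15° × (11 − 12) = -15.00°.
cos θ_z = sin φ sin δ + cos φ cos δ cos H = (-0.8499)(0.0332) + (0.5270)(0.9995)(0.9659) = 0.4806.
Top-of-atmosphere irradiance = S₀ cos θ_z = 1360 × 0.4806 = 653.62 W/m².

654 W/m²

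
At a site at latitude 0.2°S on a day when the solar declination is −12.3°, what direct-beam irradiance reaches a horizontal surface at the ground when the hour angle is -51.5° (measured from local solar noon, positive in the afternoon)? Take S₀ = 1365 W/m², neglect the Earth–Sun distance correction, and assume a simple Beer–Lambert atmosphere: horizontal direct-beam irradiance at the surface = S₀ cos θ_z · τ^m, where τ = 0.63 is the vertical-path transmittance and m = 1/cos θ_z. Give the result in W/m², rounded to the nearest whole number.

cos θ_z = sin(-0.2°) sin(-12.3°) + cos(-0.2°) cos(-12.3°) cos(-51.50°) = 0.0007 + 0.6082 = 0.6089.
Air mass m = 1/cos θ_z = 1/0.6089 = 1.642; τ^m = 0.63^1.642 = 0.4683.
Surface direct beam = 1365 × 0.6089 × 0.4683 = 389.23 W/m².

389 W/m²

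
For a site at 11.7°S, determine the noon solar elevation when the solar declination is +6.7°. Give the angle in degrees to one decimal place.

At local solar noon the hour angle is zero, so the elevation is 90° − |φ − δ| = 90° − |-11.7° − (6.7°)| = 90° − 18.4° = 71.6°.

71.6°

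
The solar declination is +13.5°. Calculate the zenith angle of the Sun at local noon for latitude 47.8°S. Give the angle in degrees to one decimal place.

61.3°

At local solar noon the hour angle is zero, so the zenith angle is |φ − δ| = |-47.8° − (13.5°)| = 61.3°.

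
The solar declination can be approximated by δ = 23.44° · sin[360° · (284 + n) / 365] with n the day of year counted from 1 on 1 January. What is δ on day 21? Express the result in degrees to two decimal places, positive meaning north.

-20.13°

360 × (284 + 21) / 365 = 300.822°; sin(300.822°) = -0.8588.
δ = 23.44 × -0.8588 = -20.130° ≈ -20.13°.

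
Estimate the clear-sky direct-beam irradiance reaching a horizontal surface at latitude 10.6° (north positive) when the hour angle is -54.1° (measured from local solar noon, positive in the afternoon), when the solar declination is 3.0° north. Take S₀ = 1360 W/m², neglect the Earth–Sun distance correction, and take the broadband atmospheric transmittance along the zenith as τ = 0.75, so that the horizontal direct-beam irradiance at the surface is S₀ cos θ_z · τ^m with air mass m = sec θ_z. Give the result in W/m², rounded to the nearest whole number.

487 W/m²

cos θ_z = sin φ sin δ + cos φ cos δ cos H = (0.1840)(0.0523) + (0.9829)(0.9986)(0.5864) = 0.5852.
Air mass m = 1/cos θ_z = 1/0.5852 = 1.709; τ^m = 0.75^1.709 = 0.6116.
Surface direct beam = 1360 × 0.5852 × 0.6116 = 486.76 W/m².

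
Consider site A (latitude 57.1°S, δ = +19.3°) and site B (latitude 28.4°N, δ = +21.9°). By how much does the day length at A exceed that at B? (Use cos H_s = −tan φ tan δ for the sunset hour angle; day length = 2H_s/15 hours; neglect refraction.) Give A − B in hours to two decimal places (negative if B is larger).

A: H_s = arccos(−tan -57.1° · tan 19.3°) = 57.23°, so 2H_s/15 = 7.6307 h.
B: H_s = arccos(−tan 28.4° · tan 21.9°) = 102.55°, so 2H_s/15 = 13.6733 h.
A − B = 7.6307 − 13.6733 = -6.0426 h.

-6.04 h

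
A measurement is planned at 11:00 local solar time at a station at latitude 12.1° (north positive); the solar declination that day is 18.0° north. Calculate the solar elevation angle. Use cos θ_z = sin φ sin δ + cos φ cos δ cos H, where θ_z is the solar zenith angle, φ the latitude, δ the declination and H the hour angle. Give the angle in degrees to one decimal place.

Hour angle H = 15° × (11 − 12) = -15.00°.
cos θ_z = sin(12.1°) sin(18.0°) + cos(12.1°) cos(18.0°) cos(-15.00°) = 0.0648 + 0.8982 = 0.9630.
θ_z = arccos(0.9630) = 15.63°, so the elevation is 90° − 15.63° = 74.37°.

74.4°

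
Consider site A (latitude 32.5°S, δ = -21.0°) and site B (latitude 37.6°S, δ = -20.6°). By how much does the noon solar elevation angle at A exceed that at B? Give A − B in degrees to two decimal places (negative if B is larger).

A: 90° − |-32.5 − (-21.0)| = 78.50°.
B: 90° − |-37.6 − (-20.6)| = 73.00°.
A − B = 78.50 − 73.00 = 5.50°.

+5.50°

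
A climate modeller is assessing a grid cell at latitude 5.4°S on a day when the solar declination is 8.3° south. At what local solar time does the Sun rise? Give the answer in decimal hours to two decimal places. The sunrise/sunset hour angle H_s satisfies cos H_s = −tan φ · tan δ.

5.95 h

cos H_s = −tan(-5.4°) · tan(-8.3°) = -0.0138, so H_s = arccos(-0.0138) = 90.79°.
Sunrise is at 12 − H_s/15 = 12 − 6.053 = 5.947 h local solar time.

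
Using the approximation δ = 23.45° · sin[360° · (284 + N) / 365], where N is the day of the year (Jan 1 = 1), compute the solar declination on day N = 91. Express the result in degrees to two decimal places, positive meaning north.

+4.02°

360 × (284 + 91) / 365 = 369.863°; sin(369.863°) = 0.1713.
δ = 23.45 × 0.1713 = 4.017° ≈ +4.02°.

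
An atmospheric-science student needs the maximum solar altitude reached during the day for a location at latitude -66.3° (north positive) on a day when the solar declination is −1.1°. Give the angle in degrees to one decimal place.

At local solar noon the hour angle is zero, so the elevation is 90° − |φ − δ| = 90° − |-66.3° − (-1.1°)| = 90° − 65.2° = 24.8°.

24.8°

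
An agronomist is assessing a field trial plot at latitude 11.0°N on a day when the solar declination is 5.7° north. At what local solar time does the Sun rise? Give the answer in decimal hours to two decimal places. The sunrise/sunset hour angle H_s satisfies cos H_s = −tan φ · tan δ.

cos H_s = −tan(11.0°) · tan(5.7°) = -0.0194, so H_s = arccos(-0.0194) = 91.11°.
Sunrise is at 12 − H_s/15 = 12 − 6.074 = 5.926 h local solar time.

5.93 h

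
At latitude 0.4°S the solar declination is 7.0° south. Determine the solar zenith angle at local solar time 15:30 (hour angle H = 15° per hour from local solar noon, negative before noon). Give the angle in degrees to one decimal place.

Hour angle H = 15° × (15.5 − 12) = 52.50°.
With φ = -0.4°, δ = -7.0°, H = 52.50°: sin φ sin δ = 0.0009, cos φ cos δ cos H = 0.6042, so cos θ_z = 0.6051.
θ_z = arccos(0.6051) = 52.76°.

52.8°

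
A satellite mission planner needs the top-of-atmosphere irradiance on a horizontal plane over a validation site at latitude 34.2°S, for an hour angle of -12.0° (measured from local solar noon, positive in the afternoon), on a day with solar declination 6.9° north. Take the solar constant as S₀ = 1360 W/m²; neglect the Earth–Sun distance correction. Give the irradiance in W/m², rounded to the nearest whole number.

cos θ_z = sin(-34.2°) sin(6.9°) + cos(-34.2°) cos(6.9°) cos(-12.00°) = -0.0675 + 0.8031 = 0.7356.
Top-of-atmosphere irradiance = S₀ cos θ_z = 1360 × 0.7356 = 1000.42 W/m².

1000 W/m²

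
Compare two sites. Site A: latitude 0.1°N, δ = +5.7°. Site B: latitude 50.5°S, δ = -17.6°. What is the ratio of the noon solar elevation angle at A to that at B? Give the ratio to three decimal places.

A: 90° − |0.1 − (5.7)| = 84.40°.
B: 90° − |-50.5 − (-17.6)| = 57.10°.
Ratio A/B = 84.4000 / 57.1000 = 1.4781.

1.478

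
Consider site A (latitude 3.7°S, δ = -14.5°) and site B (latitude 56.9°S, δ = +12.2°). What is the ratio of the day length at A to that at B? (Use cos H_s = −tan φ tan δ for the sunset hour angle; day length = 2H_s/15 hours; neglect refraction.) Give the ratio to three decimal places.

1.288

A: H_s = arccos(−tan -3.7° · tan -14.5°) = 90.96°, so 2H_s/15 = 12.1280 h.
B: H_s = arccos(−tan -56.9° · tan 12.2°) = 70.63°, so 2H_s/15 = 9.4173 h.
Ratio A/B = 12.1280 / 9.4173 = 1.2878.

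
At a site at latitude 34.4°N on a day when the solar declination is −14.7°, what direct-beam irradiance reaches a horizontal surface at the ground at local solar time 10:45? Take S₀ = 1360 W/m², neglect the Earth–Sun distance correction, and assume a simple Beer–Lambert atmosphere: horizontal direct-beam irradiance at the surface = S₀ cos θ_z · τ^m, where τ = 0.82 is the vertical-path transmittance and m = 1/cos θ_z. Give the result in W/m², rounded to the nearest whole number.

Hour angle H = 15° × (10.75 − 12) = -18.75°.
With φ = 34.4°, δ = -14.7°, H = -18.75°: sin φ sin δ = -0.1434, cos φ cos δ cos H = 0.7558, so cos θ_z = 0.6124.
Air mass m = 1/cos θ_z = 1/0.6124 = 1.633; τ^m = 0.82^1.633 = 0.7232.
Surface direct beam = 1360 × 0.6124 × 0.7232 = 602.33 W/m².

602 W/m²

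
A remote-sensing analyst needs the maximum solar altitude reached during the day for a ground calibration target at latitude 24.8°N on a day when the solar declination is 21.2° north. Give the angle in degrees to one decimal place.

At local solar noon the hour angle is zero, so the elevation is 90° − |φ − δ| = 90° − |24.8° − (21.2°)| = 90° − 3.6° = 86.4°.

86.4°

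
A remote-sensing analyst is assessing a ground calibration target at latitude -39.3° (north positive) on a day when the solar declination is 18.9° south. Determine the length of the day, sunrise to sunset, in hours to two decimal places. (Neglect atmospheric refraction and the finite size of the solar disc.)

14.17 hours

cos H_s = −tan(-39.3°) · tan(-18.9°) = -0.2802, so H_s = arccos(-0.2802) = 106.27°.
Day length = 2 H_s / 15° h⁻¹ = 212.54° / 15 = 14.169 h.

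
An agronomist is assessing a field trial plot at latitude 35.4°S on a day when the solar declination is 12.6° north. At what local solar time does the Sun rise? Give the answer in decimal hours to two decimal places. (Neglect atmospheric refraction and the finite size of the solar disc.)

6.61 h

−tan φ tan δ = −(-0.7107)(0.2235) = 0.1588; H_s = arccos(0.1588) = 80.86°.
Sunrise is at 12 − H_s/15 = 12 − 5.391 = 6.609 h local solar time.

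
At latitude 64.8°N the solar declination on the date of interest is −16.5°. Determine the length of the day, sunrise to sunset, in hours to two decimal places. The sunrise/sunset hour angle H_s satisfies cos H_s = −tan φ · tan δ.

−tan φ tan δ = −(2.1251)(-0.2962) = 0.6295; H_s = arccos(0.6295) = 50.99°.
Day length = 2 H_s / 15° h⁻¹ = 101.98° / 15 = 6.799 h.

6.80 hours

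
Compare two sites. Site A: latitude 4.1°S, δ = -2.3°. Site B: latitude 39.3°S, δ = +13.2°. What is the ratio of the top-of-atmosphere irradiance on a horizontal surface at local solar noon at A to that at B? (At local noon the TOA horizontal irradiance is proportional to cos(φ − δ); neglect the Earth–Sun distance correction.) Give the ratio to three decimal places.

1.642

A: cos θ_z = cos(-4.1° − (-2.3°)) = 0.9995.
B: cos θ_z = cos(-39.3° − (13.2°)) = 0.6088.
Ratio A/B = 0.9995 / 0.6088 = 1.6418.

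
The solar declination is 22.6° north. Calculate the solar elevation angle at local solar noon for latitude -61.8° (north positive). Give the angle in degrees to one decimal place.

5.6°

At local solar noon the hour angle is zero, so the elevation is 90° − |φ − δ| = 90° − |-61.8° − (22.6°)| = 90° − 84.4° = 5.6°.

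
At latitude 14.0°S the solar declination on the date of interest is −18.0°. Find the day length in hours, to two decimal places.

12.62 hours

−tan φ tan δ = −(-0.2493)(-0.3249) = -0.0810; H_s = arccos(-0.0810) = 94.65°.
Day length = 2 H_s / 15° h⁻¹ = 189.30° / 15 = 12.620 h.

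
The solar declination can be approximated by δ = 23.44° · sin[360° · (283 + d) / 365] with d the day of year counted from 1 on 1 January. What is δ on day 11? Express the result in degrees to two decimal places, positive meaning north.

360 × (283 + 11) / 365 = 289.973°; sin(289.973°) = -0.9399.
δ = 23.44 × -0.9399 = -22.031° ≈ -22.03°.

-22.03°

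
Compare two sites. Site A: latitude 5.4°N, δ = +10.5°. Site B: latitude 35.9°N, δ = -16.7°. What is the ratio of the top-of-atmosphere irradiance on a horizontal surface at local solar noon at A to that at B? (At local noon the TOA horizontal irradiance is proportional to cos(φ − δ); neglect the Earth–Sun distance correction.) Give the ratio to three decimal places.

1.640

A: cos θ_z = cos(5.4° − (10.5°)) = 0.9960.
B: cos θ_z = cos(35.9° − (-16.7°)) = 0.6074.
Ratio A/B = 0.9960 / 0.6074 = 1.6398.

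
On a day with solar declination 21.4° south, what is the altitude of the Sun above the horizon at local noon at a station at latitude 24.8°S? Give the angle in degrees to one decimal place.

86.6°

At local solar noon the hour angle is zero, so the elevation is 90° − |φ − δ| = 90° − |-24.8° − (-21.4°)| = 90° − 3.4° = 86.6°.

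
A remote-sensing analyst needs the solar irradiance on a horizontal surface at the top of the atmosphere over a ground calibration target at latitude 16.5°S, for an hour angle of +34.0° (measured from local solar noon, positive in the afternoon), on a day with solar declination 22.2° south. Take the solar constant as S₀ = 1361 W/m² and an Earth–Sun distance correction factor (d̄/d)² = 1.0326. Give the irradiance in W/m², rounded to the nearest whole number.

cos θ_z = sin φ sin δ + cos φ cos δ cos H = (-0.2840)(-0.3778) + (0.9588)(0.9259)(0.8290) = 0.8432.
Top-of-atmosphere irradiance = S₀ (d̄/d)² cos θ_z = 1361 × 1.0326 × 0.8432 = 1185.01 W/m².

1185 W/m²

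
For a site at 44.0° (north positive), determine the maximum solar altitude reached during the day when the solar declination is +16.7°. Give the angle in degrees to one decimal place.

At local solar noon the hour angle is zero, so the elevation is 90° − |φ − δ| = 90° − |44.0° − (16.7°)| = 90° − 27.3° = 62.7°.

62.7°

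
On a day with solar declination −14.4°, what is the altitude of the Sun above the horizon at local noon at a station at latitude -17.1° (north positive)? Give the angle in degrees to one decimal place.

87.3°

At local solar noon the hour angle is zero, so the elevation is 90° − |φ − δ| = 90° − |-17.1° − (-14.4°)| = 90° − 2.7° = 87.3°.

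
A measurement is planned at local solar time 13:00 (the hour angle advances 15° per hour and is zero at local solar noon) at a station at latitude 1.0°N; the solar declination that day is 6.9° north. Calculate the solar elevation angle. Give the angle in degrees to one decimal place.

Hour angle H = 15° × (13 − 12) = 15.00°.
cos θ_z = sin φ sin δ + cos φ cos δ cos H = (0.0175)(0.1201) + (0.9998)(0.9928)(0.9659) = 0.9609.
θ_z = arccos(0.9609) = 16.08°, so the elevation is 90° − 16.08° = 73.92°.

73.9°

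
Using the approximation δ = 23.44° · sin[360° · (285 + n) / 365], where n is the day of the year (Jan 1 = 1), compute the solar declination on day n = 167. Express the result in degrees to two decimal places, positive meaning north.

360 × (285 + 167) / 365 = 445.808°; sin(445.808°) = 0.9973.
δ = 23.44 × 0.9973 = 23.377° ≈ +23.38°.

+23.38°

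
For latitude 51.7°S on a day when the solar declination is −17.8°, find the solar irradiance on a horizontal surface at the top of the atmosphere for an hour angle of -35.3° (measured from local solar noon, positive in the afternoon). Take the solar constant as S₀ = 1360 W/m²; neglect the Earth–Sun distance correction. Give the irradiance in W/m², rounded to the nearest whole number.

981 W/m²

cos θ_z = sin(-51.7°) sin(-17.8°) + cos(-51.7°) cos(-17.8°) cos(-35.30°) = 0.2399 + 0.4816 = 0.7215.
Top-of-atmosphere irradiance = S₀ cos θ_z = 1360 × 0.7215 = 981.24 W/m².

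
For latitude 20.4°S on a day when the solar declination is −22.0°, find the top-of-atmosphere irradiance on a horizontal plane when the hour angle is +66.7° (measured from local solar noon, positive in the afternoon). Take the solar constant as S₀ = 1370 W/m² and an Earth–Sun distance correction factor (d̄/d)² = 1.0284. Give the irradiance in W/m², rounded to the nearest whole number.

With φ = -20.4°, δ = -22.0°, H = 66.70°: sin φ sin δ = 0.1306, cos φ cos δ cos H = 0.3437, so cos θ_z = 0.4743.
Top-of-atmosphere irradiance = S₀ (d̄/d)² cos θ_z = 1370 × 1.0284 × 0.4743 = 668.25 W/m².

668 W/m²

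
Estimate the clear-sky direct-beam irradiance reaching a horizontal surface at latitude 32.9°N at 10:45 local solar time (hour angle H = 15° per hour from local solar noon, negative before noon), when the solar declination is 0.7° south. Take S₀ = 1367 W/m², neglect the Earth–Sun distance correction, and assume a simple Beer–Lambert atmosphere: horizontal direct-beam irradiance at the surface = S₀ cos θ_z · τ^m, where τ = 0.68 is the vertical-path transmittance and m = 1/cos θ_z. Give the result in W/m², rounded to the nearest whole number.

661 W/m²

Hour angle H = 15° × (10.75 − 12) = -18.75°.
With φ = 32.9°, δ = -0.7°, H = -18.75°: sin φ sin δ = -0.0066, cos φ cos δ cos H = 0.7950, so cos θ_z = 0.7884.
Air mass m = 1/cos θ_z = 1/0.7884 = 1.268; τ^m = 0.68^1.268 = 0.6132.
Surface direct beam = 1367 × 0.7884 × 0.6132 = 660.87 W/m².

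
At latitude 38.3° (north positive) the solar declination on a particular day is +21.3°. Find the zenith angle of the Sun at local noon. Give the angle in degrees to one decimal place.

17.0°

At local solar noon the hour angle is zero, so the zenith angle is |φ − δ| = |38.3° − (21.3°)| = 17.0°.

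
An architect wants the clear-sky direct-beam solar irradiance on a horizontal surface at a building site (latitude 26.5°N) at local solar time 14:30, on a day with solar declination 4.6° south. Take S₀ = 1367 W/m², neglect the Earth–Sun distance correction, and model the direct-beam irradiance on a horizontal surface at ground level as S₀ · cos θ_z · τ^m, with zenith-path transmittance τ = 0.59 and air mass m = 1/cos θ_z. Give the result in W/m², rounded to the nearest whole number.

Hour angle H = 15° × (14.5 − 12) = 37.50°.
With φ = 26.5°, δ = -4.6°, H = 37.50°: sin φ sin δ = -0.0358, cos φ cos δ cos H = 0.7077, so cos θ_z = 0.6719.
Air mass m = 1/cos θ_z = 1/0.6719 = 1.488; τ^m = 0.59^1.488 = 0.4561.
Surface direct beam = 1367 × 0.6719 × 0.4561 = 418.92 W/m².

419 W/m²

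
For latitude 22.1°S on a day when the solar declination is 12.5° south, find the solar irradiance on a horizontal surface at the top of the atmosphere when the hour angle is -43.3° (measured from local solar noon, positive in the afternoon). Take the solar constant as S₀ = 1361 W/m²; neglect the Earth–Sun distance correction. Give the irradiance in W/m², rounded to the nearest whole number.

1007 W/m²

cos θ_z = sin(-22.1°) sin(-12.5°) + cos(-22.1°) cos(-12.5°) cos(-43.30°) = 0.0814 + 0.6583 = 0.7397.
Top-of-atmosphere irradiance = S₀ cos θ_z = 1361 × 0.7397 = 1006.73 W/m².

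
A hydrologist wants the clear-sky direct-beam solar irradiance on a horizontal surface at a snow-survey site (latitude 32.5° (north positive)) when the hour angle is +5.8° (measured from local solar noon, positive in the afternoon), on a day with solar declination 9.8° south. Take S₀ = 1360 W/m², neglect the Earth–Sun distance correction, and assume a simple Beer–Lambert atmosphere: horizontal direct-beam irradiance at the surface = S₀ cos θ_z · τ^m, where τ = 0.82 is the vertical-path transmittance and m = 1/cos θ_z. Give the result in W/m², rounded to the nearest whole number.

764 W/m²

cos θ_z = sin φ sin δ + cos φ cos δ cos H = (0.5373)(-0.1702) + (0.8434)(0.9854)(0.9949) = 0.7354.
Air mass m = 1/cos θ_z = 1/0.7354 = 1.360; τ^m = 0.82^1.360 = 0.7635.
Surface direct beam = 1360 × 0.7354 × 0.7635 = 763.61 W/m².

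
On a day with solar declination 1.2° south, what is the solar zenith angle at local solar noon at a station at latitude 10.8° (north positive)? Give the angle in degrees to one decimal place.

12.0°

At local solar noon the hour angle is zero, so the zenith angle is |φ − δ| = |10.8° − (-1.2°)| = 12.0°.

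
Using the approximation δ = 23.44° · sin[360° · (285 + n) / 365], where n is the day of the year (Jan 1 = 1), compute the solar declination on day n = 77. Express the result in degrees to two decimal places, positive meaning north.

-1.21°

360 × (285 + 77) / 365 = 357.041°; sin(357.041°) = -0.0516.
δ = 23.44 × -0.0516 = -1.210° ≈ -1.21°.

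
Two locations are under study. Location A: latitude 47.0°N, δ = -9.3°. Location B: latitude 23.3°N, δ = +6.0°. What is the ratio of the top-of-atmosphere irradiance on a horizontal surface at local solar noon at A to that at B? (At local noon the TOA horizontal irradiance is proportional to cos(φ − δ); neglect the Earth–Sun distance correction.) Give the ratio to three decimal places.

0.581

A: cos θ_z = cos(47.0° − (-9.3°)) = 0.5548.
B: cos θ_z = cos(23.3° − (6.0°)) = 0.9548.
Ratio A/B = 0.5548 / 0.9548 = 0.5811.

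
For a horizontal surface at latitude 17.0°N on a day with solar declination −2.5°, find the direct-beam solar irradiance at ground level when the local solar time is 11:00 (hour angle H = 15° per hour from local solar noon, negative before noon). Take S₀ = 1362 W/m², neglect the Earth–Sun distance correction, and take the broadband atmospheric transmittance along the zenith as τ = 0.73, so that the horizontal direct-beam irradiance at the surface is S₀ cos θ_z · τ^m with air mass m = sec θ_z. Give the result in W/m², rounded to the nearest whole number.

877 W/m²

Hour angle H = 15° × (11 − 12) = -15.00°.
cos θ_z = sin(17.0°) sin(-2.5°) + cos(17.0°) cos(-2.5°) cos(-15.00°) = -0.0128 + 0.9228 = 0.9100.
Air mass m = 1/cos θ_z = 1/0.9100 = 1.099; τ^m = 0.73^1.099 = 0.7076.
Surface direct beam = 1362 × 0.9100 × 0.7076 = 877.01 W/m².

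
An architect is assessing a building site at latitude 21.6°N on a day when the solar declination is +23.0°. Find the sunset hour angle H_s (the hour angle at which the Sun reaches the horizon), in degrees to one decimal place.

cos H_s = −tan(21.6°) · tan(23.0°) = -0.1681, so H_s = arccos(-0.1681) = 99.68°.

99.7°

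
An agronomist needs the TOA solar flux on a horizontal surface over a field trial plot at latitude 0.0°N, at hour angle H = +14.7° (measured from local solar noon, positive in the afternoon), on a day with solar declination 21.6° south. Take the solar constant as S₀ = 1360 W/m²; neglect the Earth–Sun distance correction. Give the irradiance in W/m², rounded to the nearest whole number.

With φ = 0.0°, δ = -21.6°, H = 14.70°: sin φ sin δ = 0.0000, cos φ cos δ cos H = 0.8993, so cos θ_z = 0.8993.
Top-of-atmosphere irradiance = S₀ cos θ_z = 1360 × 0.8993 = 1223.05 W/m².

1223 W/m²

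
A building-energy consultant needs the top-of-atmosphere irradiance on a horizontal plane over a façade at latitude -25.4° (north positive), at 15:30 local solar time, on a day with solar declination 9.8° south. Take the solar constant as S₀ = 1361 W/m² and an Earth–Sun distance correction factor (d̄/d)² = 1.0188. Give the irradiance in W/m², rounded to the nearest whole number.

Hour angle H = 15° × (15.5 − 12) = 52.50°.
With φ = -25.4°, δ = -9.8°, H = 52.50°: sin φ sin δ = 0.0730, cos φ cos δ cos H = 0.5419, so cos θ_z = 0.6149.
Top-of-atmosphere irradiance = S₀ (d̄/d)² cos θ_z = 1361 × 1.0188 × 0.6149 = 852.61 W/m².

853 W/m²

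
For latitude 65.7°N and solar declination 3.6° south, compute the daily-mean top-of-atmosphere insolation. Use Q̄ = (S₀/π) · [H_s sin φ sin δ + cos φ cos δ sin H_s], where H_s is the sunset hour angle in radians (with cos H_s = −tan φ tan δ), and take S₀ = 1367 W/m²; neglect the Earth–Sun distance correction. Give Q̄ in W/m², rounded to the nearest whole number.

cos H_s = −tan(65.7°) · tan(-3.6°) = 0.1393, so H_s = arccos(0.1393) = 81.99°. In radians, H_s = 1.4310.
H_s sin φ sin δ = 1.4310 × 0.9114 × -0.0628 = -0.0819.
cos φ cos δ sin H_s = 0.4115 × 0.9980 × 0.9902 = 0.4067.
Q̄ = (1367/π) × (-0.0819 + 0.4067) = 435.13 × 0.3248 = 141.33 W/m².

141 W/m²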